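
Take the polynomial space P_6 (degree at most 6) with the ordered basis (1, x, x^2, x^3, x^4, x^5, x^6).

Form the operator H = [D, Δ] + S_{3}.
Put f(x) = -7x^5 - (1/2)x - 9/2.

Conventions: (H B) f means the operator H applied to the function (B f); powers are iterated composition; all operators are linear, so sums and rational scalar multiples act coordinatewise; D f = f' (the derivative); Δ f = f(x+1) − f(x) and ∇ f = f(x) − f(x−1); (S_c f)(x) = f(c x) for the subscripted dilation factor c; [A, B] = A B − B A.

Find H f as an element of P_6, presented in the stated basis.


Δ f = -35x^4 - 70x^3 - 70x^2 - 35x - 15/2
D Δ f = -140x^3 - 210x^2 - 140x - 35
D f = -35x^4 - 1/2
Δ D f = -140x^3 - 210x^2 - 140x - 35
[D, Δ] f = 0
S_{3} f = -1701x^5 - (3/2)x - 9/2
([D, Δ] + S_{3}) f = -1701x^5 - (3/2)x - 9/2

the result is g(x) = -1701x^5 - (3/2)x - 9/2


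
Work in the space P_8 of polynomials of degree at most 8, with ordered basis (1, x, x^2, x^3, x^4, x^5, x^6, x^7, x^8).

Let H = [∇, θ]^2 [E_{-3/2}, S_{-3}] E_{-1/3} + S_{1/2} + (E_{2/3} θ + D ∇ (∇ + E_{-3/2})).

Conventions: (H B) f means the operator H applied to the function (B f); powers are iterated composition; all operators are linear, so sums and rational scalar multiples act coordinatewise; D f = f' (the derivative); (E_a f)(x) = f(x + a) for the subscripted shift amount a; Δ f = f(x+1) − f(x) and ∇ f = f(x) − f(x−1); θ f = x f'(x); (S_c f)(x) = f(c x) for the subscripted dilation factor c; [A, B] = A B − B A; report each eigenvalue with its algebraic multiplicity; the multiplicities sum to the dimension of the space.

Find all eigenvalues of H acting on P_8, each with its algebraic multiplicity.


image of 1: 1
image of x: (3/2)x + 2/3
image of x^2: (9/4)x^2 + (8/3)x + 26/9
image of x^3: (25/8)x^3 + 6x^2 + 10x + 2870/9
image of x^4: (65/16)x^4 + (32/3)x^3 + (68/3)x^2 - (105496/27)x + 754417/81
image of x^5: (161/32)x^5 + (50/3)x^4 + (380/9)x^3 + (786100/27)x^2 - (11274395/81)x + 42775450/243
image of x^6: (385/64)x^6 + 24x^5 + 70x^4 - (1575400/9)x^3 + (11288455/9)x^2 - (85615252/27)x + 5450064073/1944
image of x^7: (897/128)x^7 + (98/3)x^6 + (322/3)x^5 + (24796870/27)x^4 - (710875165/81)x^3 + (2696205638/81)x^2 - (343295099203/5832)x + 177500646253/4374
image of x^8: (2049/256)x^8 + (128/3)x^7 + (1400/9)x^6 - (119048272/27)x^5 + (4265850470/81)x^4 - (64714326544/243)x^3 + (1029944249341/1458)x^2 - (2130091373716/2187)x + 29073820751401/52488
the matrix is upper triangular; its diagonal is (1, 3/2, 9/4, 25/8, 65/16, 161/32, 385/64, 897/128, 2049/256)
for a triangular matrix the eigenvalues are the diagonal entries, with algebraic multiplicity their repetition count

λ = 1 (multiplicity 1), λ = 3/2 (multiplicity 1), λ = 9/4 (multiplicity 1), λ = 25/8 (multiplicity 1), λ = 65/16 (multiplicity 1), λ = 161/32 (multiplicity 1), λ = 385/64 (multiplicity 1), λ = 897/128 (multiplicity 1), λ = 2049/256 (multiplicity 1)


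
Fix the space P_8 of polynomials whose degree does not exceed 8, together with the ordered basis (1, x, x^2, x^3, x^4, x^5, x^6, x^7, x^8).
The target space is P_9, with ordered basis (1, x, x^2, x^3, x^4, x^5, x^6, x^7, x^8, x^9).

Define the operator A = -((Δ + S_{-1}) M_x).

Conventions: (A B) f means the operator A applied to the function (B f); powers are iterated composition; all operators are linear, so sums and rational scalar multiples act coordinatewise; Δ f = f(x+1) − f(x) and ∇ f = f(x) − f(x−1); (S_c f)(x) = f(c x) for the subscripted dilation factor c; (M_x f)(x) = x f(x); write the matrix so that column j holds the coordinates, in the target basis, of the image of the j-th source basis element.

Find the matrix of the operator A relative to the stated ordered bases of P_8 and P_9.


the matrix is [[-1, -1, -1, -1, -1, -1, -1, -1, -1]; [1, -2, -3, -4, -5, -6, -7, -8, -9]; [0, -1, -3, -6, -10, -15, -21, -28, -36]; [0, 0, 1, -4, -10, -20, -35, -56, -84]; [0, 0, 0, -1, -5, -15, -35, -70, -126]; [0, 0, 0, 0, 1, -6, -21, -56, -126]; [0, 0, 0, 0, 0, -1, -7, -28, -84]; [0, 0, 0, 0, 0, 0, 1, -8, -36]; [0, 0, 0, 0, 0, 0, 0, -1, -9]; [0, 0, 0, 0, 0, 0, 0, 0, 1]] (rows listed top to bottom)

image of 1: x - 1
image of x: -x^2 - 2x - 1
image of x^2: x^3 - 3x^2 - 3x - 1
image of x^3: -x^4 - 4x^3 - 6x^2 - 4x - 1
image of x^4: x^5 - 5x^4 - 10x^3 - 10x^2 - 5x - 1
image of x^5: -x^6 - 6x^5 - 15x^4 - 20x^3 - 15x^2 - 6x - 1
image of x^6: x^7 - 7x^6 - 21x^5 - 35x^4 - 35x^3 - 21x^2 - 7x - 1
image of x^7: -x^8 - 8x^7 - 28x^6 - 56x^5 - 70x^4 - 56x^3 - 28x^2 - 8x - 1
image of x^8: x^9 - 9x^8 - 36x^7 - 84x^6 - 126x^5 - 126x^4 - 84x^3 - 36x^2 - 9x - 1
each image's coordinates form column j of the matrix


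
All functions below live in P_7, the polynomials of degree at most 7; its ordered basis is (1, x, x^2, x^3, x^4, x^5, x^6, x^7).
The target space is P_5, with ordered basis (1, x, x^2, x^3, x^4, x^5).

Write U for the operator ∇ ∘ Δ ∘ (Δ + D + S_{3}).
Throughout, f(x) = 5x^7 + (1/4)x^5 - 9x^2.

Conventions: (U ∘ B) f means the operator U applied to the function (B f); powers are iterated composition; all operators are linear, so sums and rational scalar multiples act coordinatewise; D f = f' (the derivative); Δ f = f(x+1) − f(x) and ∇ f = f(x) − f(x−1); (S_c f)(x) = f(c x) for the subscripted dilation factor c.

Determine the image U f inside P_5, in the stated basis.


Δ f = 35x^6 + 105x^5 + (705/4)x^4 + (355/2)x^3 + (215/2)x^2 + (73/4)x - 15/4
D f = 35x^6 + (5/4)x^4 - 18x
S_{3} f = 10935x^7 + (243/4)x^5 - 81x^2
(Δ + D + S_{3}) f = 10935x^7 + 70x^6 + (663/4)x^5 + (355/2)x^4 + (355/2)x^3 + (53/2)x^2 + (1/4)x - 15/4
Δ (Δ + D + S_{3}) f = 76545x^6 + 230055x^5 + (1538415/4)x^4 + (772985/2)x^3 + 233940x^2 + (316357/4)x + 23105/2
∇ Δ (Δ + D + S_{3}) f = 459270x^5 + 2100x^4 + 768765x^3 + 4230x^2 + (311625/2)x + 548

the result is g(x) = 459270x^5 + 2100x^4 + 768765x^3 + 4230x^2 + (311625/2)x + 548


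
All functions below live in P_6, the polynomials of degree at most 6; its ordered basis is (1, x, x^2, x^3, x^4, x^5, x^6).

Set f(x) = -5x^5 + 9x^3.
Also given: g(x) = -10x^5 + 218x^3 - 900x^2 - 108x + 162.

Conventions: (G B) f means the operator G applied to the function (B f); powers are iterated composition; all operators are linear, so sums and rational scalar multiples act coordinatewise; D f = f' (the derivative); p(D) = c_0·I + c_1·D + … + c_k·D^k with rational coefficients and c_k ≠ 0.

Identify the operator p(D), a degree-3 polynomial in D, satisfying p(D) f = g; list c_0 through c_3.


D^0 f = -5x^5 + 9x^3
D^1 f = -25x^4 + 27x^2
D^2 f = -100x^3 + 54x
D^3 f = -300x^2 + 54
matching coefficients of g against c_0 f + c_1 Df + … from the top degree down determines the c_i
solution: c_0 = 2, c_1 = 0, c_2 = -2, c_3 = 3

c_0 = 2, c_1 = 0, c_2 = -2, c_3 = 3


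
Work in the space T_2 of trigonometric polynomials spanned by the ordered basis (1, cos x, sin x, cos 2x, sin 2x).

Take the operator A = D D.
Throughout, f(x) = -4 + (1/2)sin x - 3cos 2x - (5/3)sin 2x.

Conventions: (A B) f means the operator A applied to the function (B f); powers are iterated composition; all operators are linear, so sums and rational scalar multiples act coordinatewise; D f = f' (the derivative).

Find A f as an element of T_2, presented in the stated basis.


the result is g(x) = -(1/2)sin x + 12cos 2x + (20/3)sin 2x

D f = (1/2)cos x - (10/3)cos 2x + 6sin 2x
D D f = -(1/2)sin x + 12cos 2x + (20/3)sin 2x


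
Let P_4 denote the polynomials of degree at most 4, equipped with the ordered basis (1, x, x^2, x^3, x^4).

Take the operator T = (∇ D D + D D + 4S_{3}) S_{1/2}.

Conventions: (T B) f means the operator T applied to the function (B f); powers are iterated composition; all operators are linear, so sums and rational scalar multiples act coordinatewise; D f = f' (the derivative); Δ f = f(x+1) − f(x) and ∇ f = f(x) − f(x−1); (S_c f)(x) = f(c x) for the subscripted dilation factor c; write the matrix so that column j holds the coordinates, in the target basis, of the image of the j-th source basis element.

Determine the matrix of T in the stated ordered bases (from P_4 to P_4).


image of 1: 4
image of x: 6x
image of x^2: 9x^2 + 1/2
image of x^3: (27/2)x^3 + (3/4)x + 3/4
image of x^4: (81/4)x^4 + (3/4)x^2 + (3/2)x - 3/4
each image's coordinates form column j of the matrix

the matrix is [[4, 0, 1/2, 3/4, -3/4]; [0, 6, 0, 3/4, 3/2]; [0, 0, 9, 0, 3/4]; [0, 0, 0, 27/2, 0]; [0, 0, 0, 0, 81/4]] (rows listed top to bottom)


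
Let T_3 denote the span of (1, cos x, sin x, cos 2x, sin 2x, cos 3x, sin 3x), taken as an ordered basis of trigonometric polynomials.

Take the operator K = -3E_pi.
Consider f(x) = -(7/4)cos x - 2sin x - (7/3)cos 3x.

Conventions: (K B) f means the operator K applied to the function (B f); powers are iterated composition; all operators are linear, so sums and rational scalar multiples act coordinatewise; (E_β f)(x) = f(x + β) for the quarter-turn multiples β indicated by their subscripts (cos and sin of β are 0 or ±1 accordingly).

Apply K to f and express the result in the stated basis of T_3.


E_pi f = (7/4)cos x + 2sin x + (7/3)cos 3x
(-3E_pi) f = -(21/4)cos x - 6sin x - 7cos 3x

the image equals g(x) = -(21/4)cos x - 6sin x - 7cos 3x


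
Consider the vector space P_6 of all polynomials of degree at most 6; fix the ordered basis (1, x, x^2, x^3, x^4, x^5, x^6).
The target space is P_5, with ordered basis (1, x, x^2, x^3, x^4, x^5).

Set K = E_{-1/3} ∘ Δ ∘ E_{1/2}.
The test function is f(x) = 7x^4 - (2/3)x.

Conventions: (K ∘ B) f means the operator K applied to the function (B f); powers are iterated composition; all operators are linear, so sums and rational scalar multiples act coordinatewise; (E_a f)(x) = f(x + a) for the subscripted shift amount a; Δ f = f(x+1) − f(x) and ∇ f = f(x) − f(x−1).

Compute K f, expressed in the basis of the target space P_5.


the image equals g(x) = 28x^3 + 56x^2 + (133/3)x + 332/27

E_{1/2} f = 7x^4 + 14x^3 + (21/2)x^2 + (17/6)x + 5/48
Δ E_{1/2} f = 28x^3 + 84x^2 + 91x + 103/3
E_{-1/3} Δ E_{1/2} f = 28x^3 + 56x^2 + (133/3)x + 332/27


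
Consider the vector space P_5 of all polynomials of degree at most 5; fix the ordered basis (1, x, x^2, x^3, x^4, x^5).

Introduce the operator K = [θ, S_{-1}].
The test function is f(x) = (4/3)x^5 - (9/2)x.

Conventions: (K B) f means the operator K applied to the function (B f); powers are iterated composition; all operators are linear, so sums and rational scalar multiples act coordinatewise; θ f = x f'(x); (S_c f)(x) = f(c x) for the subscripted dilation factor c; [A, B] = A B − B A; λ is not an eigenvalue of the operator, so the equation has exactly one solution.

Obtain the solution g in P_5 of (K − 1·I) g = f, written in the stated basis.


the image equals g(x) = -(4/3)x^5 + (9/2)x

write g with unknown coordinates in the stated basis and equate coefficients in (K − 1·I) g = f
solving from the highest basis element down gives g = -(4/3)x^5 + (9/2)x
check: K g = 0
so K g − 1·g = (4/3)x^5 - (9/2)x = f ✓


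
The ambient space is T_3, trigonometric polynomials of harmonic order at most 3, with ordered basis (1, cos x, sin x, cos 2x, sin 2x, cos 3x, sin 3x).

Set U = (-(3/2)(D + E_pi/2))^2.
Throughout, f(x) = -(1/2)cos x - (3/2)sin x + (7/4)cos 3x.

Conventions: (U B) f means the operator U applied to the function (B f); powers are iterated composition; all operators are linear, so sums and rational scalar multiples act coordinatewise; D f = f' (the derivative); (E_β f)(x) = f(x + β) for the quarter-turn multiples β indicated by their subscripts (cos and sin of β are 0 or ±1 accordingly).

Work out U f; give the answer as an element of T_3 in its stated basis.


the image equals g(x) = (9/2)cos x + (27/2)sin x - (63/4)cos 3x

D f = -(3/2)cos x + (1/2)sin x - (21/4)sin 3x
E_pi/2 f = -(3/2)cos x + (1/2)sin x + (7/4)sin 3x
(D + E_pi/2) f = -3cos x + sin x - (7/2)sin 3x
(-(3/2)(D + E_pi/2)) f = (9/2)cos x - (3/2)sin x + (21/4)sin 3x
D (-(3/2)(D + E_pi/2)) f = -(3/2)cos x - (9/2)sin x + (63/4)cos 3x
E_pi/2 (-(3/2)(D + E_pi/2)) f = -(3/2)cos x - (9/2)sin x - (21/4)cos 3x
(D + E_pi/2) (-(3/2)(D + E_pi/2)) f = -3cos x - 9sin x + (21/2)cos 3x
(-(3/2)(D + E_pi/2)) (-(3/2)(D + E_pi/2)) f = (9/2)cos x + (27/2)sin x - (63/4)cos 3x


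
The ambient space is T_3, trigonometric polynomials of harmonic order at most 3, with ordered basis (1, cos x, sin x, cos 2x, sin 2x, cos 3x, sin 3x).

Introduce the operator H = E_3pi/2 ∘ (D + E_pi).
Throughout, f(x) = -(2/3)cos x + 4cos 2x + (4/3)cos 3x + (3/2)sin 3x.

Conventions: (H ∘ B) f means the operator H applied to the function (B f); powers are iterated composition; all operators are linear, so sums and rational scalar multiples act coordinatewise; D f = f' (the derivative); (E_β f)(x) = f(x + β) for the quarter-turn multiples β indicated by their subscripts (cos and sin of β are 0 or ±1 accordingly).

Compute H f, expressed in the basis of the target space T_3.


the result is g(x) = -(2/3)cos x + (2/3)sin x - 4cos 2x + 8sin 2x - (11/2)cos 3x - (19/6)sin 3x

D f = (2/3)sin x - 8sin 2x + (9/2)cos 3x - 4sin 3x
E_pi f = (2/3)cos x + 4cos 2x - (4/3)cos 3x - (3/2)sin 3x
(D + E_pi) f = (2/3)cos x + (2/3)sin x + 4cos 2x - 8sin 2x + (19/6)cos 3x - (11/2)sin 3x
E_3pi/2 (D + E_pi) f = -(2/3)cos x + (2/3)sin x - 4cos 2x + 8sin 2x - (11/2)cos 3x - (19/6)sin 3x


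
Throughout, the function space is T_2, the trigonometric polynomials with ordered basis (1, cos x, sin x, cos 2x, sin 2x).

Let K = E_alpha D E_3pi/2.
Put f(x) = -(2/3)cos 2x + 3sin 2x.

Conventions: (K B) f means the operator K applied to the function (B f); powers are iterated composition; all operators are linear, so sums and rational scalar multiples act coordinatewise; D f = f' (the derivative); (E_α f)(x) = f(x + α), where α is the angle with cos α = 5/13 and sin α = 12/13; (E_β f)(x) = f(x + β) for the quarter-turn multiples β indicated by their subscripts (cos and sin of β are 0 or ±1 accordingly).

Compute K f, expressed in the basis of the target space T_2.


E_3pi/2 f = (2/3)cos 2x - 3sin 2x
D E_3pi/2 f = -6cos 2x - (4/3)sin 2x
E_alpha D E_3pi/2 f = (554/169)cos 2x + (2636/507)sin 2x

the result is g(x) = (554/169)cos 2x + (2636/507)sin 2x


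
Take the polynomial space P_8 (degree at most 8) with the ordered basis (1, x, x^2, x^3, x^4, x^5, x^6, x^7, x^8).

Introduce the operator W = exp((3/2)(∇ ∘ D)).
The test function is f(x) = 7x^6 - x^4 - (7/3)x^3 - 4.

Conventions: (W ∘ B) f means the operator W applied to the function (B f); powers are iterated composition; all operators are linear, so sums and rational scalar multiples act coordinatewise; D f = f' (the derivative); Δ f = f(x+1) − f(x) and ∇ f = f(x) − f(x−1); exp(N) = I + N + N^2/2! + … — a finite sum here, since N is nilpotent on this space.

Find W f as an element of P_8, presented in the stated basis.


order-1 term: 315x^4 - 630x^3 + 612x^2 - 318x + 135/2
order-2 term: 2835x^2 - 5670x + 6561/2
order-3 term: 2835
the series for exp((3/2)(∇ ∘ D)) f terminates at order 3
exp((3/2)(∇ ∘ D)) f = 7x^6 + 314x^4 - (1897/3)x^3 + 3447x^2 - 5988x + 6179

g(x) = 7x^6 + 314x^4 - (1897/3)x^3 + 3447x^2 - 5988x + 6179


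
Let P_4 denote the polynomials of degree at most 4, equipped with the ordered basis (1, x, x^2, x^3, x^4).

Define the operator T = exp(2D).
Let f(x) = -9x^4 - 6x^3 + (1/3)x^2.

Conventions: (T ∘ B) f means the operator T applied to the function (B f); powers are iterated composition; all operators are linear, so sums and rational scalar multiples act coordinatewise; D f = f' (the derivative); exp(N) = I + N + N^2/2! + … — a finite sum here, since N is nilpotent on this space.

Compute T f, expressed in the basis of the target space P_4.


the result is g(x) = -9x^4 - 78x^3 - (755/3)x^2 - (1076/3)x - 572/3

order-1 term: -72x^3 - 36x^2 + (4/3)x
order-2 term: -216x^2 - 72x + 4/3
order-3 term: -288x - 48
order-4 term: -144
the series for exp(2D) f terminates at order 4
exp(2D) f = -9x^4 - 78x^3 - (755/3)x^2 - (1076/3)x - 572/3


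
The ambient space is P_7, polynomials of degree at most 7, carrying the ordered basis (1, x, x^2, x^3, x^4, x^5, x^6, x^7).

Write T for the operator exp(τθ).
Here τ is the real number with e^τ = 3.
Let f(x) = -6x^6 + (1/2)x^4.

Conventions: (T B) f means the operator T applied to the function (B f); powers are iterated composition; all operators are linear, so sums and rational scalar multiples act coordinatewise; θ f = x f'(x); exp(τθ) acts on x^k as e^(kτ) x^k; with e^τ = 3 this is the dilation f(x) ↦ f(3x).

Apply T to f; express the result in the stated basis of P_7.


exp(τθ) x^k = e^(kτ) x^k; with e^τ = 3 this sends x^k to 3^k x^k
x^4 ↦ 81 x^4
x^6 ↦ 729 x^6
applying this coordinatewise to f: exp(τθ) f = -4374x^6 + (81/2)x^4

the result is g(x) = -4374x^6 + (81/2)x^4


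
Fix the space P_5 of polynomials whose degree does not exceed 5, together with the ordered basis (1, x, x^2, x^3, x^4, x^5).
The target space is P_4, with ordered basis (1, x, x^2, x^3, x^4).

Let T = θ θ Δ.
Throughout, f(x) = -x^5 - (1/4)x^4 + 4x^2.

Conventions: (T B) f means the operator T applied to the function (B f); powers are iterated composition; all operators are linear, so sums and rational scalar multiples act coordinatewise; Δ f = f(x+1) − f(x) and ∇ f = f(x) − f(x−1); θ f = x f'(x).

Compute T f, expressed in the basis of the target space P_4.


g(x) = -80x^4 - 99x^3 - 46x^2 + 2x

Δ f = -5x^4 - 11x^3 - (23/2)x^2 + 2x + 11/4
θ Δ f = -20x^4 - 33x^3 - 23x^2 + 2x
θ (θ Δ) f = -80x^4 - 99x^3 - 46x^2 + 2x


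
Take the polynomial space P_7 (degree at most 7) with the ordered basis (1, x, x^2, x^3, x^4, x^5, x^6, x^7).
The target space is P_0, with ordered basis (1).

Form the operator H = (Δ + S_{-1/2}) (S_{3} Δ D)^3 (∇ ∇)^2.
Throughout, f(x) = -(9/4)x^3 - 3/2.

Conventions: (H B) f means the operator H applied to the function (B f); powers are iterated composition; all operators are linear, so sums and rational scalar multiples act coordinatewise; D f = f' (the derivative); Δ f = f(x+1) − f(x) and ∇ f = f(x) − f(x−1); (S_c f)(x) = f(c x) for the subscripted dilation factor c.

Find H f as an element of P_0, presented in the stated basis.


the image equals g(x) = 0

∇ f = -(27/4)x^2 + (27/4)x - 9/4
∇ ∇ f = -(27/2)x + 27/2
∇ (∇ ∇) f = -27/2
∇ ∇ (∇ ∇) f = 0
D (∇ ∇)^2 f = 0
Δ D (∇ ∇)^2 f = 0
S_{3} Δ D (∇ ∇)^2 f = 0
D (S_{3} Δ D) (∇ ∇)^2 f = 0
Δ D (S_{3} Δ D) (∇ ∇)^2 f = 0
S_{3} Δ D (S_{3} Δ D) (∇ ∇)^2 f = 0
D (S_{3} Δ D) (S_{3} Δ D) (∇ ∇)^2 f = 0
Δ D (S_{3} Δ D) (S_{3} Δ D) (∇ ∇)^2 f = 0
S_{3} Δ D (S_{3} Δ D) (S_{3} Δ D) (∇ ∇)^2 f = 0
Δ (S_{3} Δ D)^3 (∇ ∇)^2 f = 0
S_{-1/2} (S_{3} Δ D)^3 (∇ ∇)^2 f = 0
(Δ + S_{-1/2}) (S_{3} Δ D)^3 (∇ ∇)^2 f = 0


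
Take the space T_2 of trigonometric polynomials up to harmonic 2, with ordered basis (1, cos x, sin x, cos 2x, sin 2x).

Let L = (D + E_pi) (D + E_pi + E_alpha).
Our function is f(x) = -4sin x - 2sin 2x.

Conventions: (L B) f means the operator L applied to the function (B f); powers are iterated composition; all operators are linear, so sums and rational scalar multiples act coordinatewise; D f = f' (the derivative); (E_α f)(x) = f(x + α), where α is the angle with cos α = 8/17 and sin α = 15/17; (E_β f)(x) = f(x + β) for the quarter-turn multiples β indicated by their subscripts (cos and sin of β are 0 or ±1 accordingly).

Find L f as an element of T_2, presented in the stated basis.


the image equals g(x) = (164/17)cos x + (92/17)sin x - (2148/289)cos 2x + (3016/289)sin 2x

D f = -4cos x - 4cos 2x
E_pi f = 4sin x - 2sin 2x
E_alpha f = -(60/17)cos x - (32/17)sin x - (480/289)cos 2x + (322/289)sin 2x
(D + E_pi + E_alpha) f = -(128/17)cos x + (36/17)sin x - (1636/289)cos 2x - (256/289)sin 2x
D (D + E_pi + E_alpha) f = (36/17)cos x + (128/17)sin x - (512/289)cos 2x + (3272/289)sin 2x
E_pi (D + E_pi + E_alpha) f = (128/17)cos x - (36/17)sin x - (1636/289)cos 2x - (256/289)sin 2x
(D + E_pi) (D + E_pi + E_alpha) f = (164/17)cos x + (92/17)sin x - (2148/289)cos 2x + (3016/289)sin 2x


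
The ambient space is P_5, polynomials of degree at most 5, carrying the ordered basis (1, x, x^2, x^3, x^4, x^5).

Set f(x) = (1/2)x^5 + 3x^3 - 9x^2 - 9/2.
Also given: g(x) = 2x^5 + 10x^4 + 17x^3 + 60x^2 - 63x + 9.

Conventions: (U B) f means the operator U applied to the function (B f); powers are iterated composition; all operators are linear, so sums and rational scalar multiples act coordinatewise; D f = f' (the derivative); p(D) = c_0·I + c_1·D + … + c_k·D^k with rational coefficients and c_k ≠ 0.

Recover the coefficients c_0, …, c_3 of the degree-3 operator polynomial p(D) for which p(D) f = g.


p(D) = 4·I + 4·D + (1/2)·D^2 + 2·D^3, i.e. c_0 = 4, c_1 = 4, c_2 = 1/2, c_3 = 2

D^0 f = (1/2)x^5 + 3x^3 - 9x^2 - 9/2
D^1 f = (5/2)x^4 + 9x^2 - 18x
D^2 f = 10x^3 + 18x - 18
D^3 f = 30x^2 + 18
matching coefficients of g against c_0 f + c_1 Df + … from the top degree down determines the c_i
solution: c_0 = 4, c_1 = 4, c_2 = 1/2, c_3 = 2


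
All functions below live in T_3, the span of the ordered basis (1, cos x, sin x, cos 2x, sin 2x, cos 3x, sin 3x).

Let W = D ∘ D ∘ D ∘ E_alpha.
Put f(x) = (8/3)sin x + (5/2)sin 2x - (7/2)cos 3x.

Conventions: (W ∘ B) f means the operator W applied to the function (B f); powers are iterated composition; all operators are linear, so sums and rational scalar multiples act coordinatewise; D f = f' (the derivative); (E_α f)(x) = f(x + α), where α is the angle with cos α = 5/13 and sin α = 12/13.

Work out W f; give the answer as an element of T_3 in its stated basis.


g(x) = -(40/39)cos x + (32/13)sin x + (2380/169)cos 2x + (2400/169)sin 2x + (78246/2197)cos 3x + (384615/4394)sin 3x

E_alpha f = (32/13)cos x + (40/39)sin x + (300/169)cos 2x - (595/338)sin 2x + (14245/4394)cos 3x - (2898/2197)sin 3x
D E_alpha f = (40/39)cos x - (32/13)sin x - (595/169)cos 2x - (600/169)sin 2x - (8694/2197)cos 3x - (42735/4394)sin 3x
D D E_alpha f = -(32/13)cos x - (40/39)sin x - (1200/169)cos 2x + (1190/169)sin 2x - (128205/4394)cos 3x + (26082/2197)sin 3x
D (D ∘ D ∘ E_alpha) f = -(40/39)cos x + (32/13)sin x + (2380/169)cos 2x + (2400/169)sin 2x + (78246/2197)cos 3x + (384615/4394)sin 3x


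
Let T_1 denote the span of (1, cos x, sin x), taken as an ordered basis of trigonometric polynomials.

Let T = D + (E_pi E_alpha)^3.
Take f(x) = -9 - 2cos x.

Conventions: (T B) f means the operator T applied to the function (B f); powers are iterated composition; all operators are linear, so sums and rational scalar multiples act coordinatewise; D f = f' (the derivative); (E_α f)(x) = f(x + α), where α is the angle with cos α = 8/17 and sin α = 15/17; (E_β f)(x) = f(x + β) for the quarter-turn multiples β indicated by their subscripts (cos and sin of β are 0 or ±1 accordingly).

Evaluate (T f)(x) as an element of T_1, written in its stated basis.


the image equals g(x) = -9 - (9776/4913)cos x + (10816/4913)sin x

D f = 2sin x
E_alpha f = -9 - (16/17)cos x + (30/17)sin x
E_pi E_alpha f = -9 + (16/17)cos x - (30/17)sin x
E_alpha (E_pi E_alpha) f = -9 - (322/289)cos x - (480/289)sin x
E_pi E_alpha (E_pi E_alpha) f = -9 + (322/289)cos x + (480/289)sin x
E_alpha (E_pi E_alpha) (E_pi E_alpha) f = -9 + (9776/4913)cos x - (990/4913)sin x
E_pi E_alpha (E_pi E_alpha) (E_pi E_alpha) f = -9 - (9776/4913)cos x + (990/4913)sin x
(D + (E_pi E_alpha)^3) f = -9 - (9776/4913)cos x + (10816/4913)sin x


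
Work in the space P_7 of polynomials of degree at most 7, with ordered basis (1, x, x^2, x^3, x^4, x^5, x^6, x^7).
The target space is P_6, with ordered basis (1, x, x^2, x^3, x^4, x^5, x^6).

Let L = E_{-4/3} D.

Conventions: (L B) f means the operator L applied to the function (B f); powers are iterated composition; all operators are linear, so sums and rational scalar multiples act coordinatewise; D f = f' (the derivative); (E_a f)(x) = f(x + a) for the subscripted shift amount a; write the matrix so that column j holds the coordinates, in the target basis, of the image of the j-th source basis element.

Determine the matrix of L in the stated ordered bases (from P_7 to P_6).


image of 1: 0
image of x: 1
image of x^2: 2x - 8/3
image of x^3: 3x^2 - 8x + 16/3
image of x^4: 4x^3 - 16x^2 + (64/3)x - 256/27
image of x^5: 5x^4 - (80/3)x^3 + (160/3)x^2 - (1280/27)x + 1280/81
image of x^6: 6x^5 - 40x^4 + (320/3)x^3 - (1280/9)x^2 + (2560/27)x - 2048/81
image of x^7: 7x^6 - 56x^5 + (560/3)x^4 - (8960/27)x^3 + (8960/27)x^2 - (14336/81)x + 28672/729
each image's coordinates form column j of the matrix

the matrix is [[0, 1, -8/3, 16/3, -256/27, 1280/81, -2048/81, 28672/729]; [0, 0, 2, -8, 64/3, -1280/27, 2560/27, -14336/81]; [0, 0, 0, 3, -16, 160/3, -1280/9, 8960/27]; [0, 0, 0, 0, 4, -80/3, 320/3, -8960/27]; [0, 0, 0, 0, 0, 5, -40, 560/3]; [0, 0, 0, 0, 0, 0, 6, -56]; [0, 0, 0, 0, 0, 0, 0, 7]] (rows listed top to bottom)


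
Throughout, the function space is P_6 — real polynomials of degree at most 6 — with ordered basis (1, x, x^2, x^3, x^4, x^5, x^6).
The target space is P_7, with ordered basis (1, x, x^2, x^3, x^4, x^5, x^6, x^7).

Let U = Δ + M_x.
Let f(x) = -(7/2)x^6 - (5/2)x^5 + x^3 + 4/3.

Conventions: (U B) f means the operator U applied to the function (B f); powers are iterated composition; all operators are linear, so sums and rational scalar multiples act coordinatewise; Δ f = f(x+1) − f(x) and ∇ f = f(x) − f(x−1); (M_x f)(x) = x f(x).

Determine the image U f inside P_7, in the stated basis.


Δ f = -21x^5 - 65x^4 - 95x^3 - (149/2)x^2 - (61/2)x - 5
M_x f = -(7/2)x^7 - (5/2)x^6 + x^4 + (4/3)x
(Δ + M_x) f = -(7/2)x^7 - (5/2)x^6 - 21x^5 - 64x^4 - 95x^3 - (149/2)x^2 - (175/6)x - 5

the image equals g(x) = -(7/2)x^7 - (5/2)x^6 - 21x^5 - 64x^4 - 95x^3 - (149/2)x^2 - (175/6)x - 5


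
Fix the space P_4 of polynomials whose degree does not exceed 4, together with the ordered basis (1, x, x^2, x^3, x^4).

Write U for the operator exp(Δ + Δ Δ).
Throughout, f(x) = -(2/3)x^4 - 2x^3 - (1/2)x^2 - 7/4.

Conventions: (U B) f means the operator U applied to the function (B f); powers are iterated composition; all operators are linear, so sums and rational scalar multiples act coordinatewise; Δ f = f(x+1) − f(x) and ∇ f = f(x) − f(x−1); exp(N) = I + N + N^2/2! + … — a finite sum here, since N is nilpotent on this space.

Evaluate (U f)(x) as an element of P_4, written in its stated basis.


g(x) = -(2/3)x^4 - (14/3)x^3 - (45/2)x^2 - (211/3)x - 1165/12

order-1 term: -(8/3)x^3 - 18x^2 - (113/3)x - 51/2
order-2 term: -4x^2 - 30x - 331/6
order-3 term: -(8/3)x - 14
order-4 term: -2/3
the series for exp(Δ + Δ Δ) f terminates at order 4
exp(Δ + Δ Δ) f = -(2/3)x^4 - (14/3)x^3 - (45/2)x^2 - (211/3)x - 1165/12


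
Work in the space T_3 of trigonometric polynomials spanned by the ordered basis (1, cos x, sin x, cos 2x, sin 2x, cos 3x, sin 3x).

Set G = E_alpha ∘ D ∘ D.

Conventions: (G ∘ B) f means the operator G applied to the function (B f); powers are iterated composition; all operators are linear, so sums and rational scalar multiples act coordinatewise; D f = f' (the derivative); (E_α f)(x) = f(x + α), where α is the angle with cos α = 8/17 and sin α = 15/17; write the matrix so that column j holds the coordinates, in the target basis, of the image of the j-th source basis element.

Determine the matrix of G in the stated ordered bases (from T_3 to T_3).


the matrix is [[0, 0, 0, 0, 0, 0, 0]; [0, -8/17, -15/17, 0, 0, 0, 0]; [0, 15/17, -8/17, 0, 0, 0, 0]; [0, 0, 0, 644/289, -960/289, 0, 0]; [0, 0, 0, 960/289, 644/289, 0, 0]; [0, 0, 0, 0, 0, 43992/4913, 4455/4913]; [0, 0, 0, 0, 0, -4455/4913, 43992/4913]] (rows listed top to bottom)

image of 1: 0
image of cos x: -(8/17)cos x + (15/17)sin x
image of sin x: -(15/17)cos x - (8/17)sin x
image of cos 2x: (644/289)cos 2x + (960/289)sin 2x
image of sin 2x: -(960/289)cos 2x + (644/289)sin 2x
image of cos 3x: (43992/4913)cos 3x - (4455/4913)sin 3x
image of sin 3x: (4455/4913)cos 3x + (43992/4913)sin 3x
each image's coordinates form column j of the matrix


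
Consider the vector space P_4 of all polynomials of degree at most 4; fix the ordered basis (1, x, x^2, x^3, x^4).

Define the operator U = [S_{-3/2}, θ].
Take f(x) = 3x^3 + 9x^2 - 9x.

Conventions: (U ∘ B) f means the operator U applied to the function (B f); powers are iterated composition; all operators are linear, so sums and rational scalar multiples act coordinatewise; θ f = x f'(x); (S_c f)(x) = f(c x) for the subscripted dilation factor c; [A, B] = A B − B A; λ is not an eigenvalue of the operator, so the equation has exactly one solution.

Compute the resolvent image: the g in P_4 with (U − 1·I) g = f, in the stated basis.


the image equals g(x) = -3x^3 - 9x^2 + 9x

write g with unknown coordinates in the stated basis and equate coefficients in (U − 1·I) g = f
solving from the highest basis element down gives g = -3x^3 - 9x^2 + 9x
check: U g = 0
so U g − 1·g = 3x^3 + 9x^2 - 9x = f ✓


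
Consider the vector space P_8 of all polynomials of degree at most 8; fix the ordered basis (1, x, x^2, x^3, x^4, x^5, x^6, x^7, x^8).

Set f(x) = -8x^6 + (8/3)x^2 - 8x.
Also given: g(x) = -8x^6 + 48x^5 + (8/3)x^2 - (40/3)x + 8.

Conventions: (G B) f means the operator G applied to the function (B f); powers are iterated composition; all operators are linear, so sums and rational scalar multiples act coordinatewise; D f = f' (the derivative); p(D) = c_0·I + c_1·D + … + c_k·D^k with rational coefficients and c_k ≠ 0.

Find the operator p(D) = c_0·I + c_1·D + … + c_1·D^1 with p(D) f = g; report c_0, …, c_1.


D^0 f = -8x^6 + (8/3)x^2 - 8x
D^1 f = -48x^5 + (16/3)x - 8
matching coefficients of g against c_0 f + c_1 Df + … from the top degree down determines the c_i
solution: c_0 = 1, c_1 = -1

p(D) = I − D, i.e. c_0 = 1, c_1 = -1


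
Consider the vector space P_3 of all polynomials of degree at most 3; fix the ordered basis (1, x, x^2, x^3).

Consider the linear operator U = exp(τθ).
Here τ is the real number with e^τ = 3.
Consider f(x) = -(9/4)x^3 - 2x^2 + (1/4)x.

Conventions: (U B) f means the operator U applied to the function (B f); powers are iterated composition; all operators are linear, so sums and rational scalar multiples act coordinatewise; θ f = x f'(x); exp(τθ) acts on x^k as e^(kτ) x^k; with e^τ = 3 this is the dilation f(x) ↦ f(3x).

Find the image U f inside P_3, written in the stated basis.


g(x) = -(243/4)x^3 - 18x^2 + (3/4)x

exp(τθ) x^k = e^(kτ) x^k; with e^τ = 3 this sends x^k to 3^k x^k
x ↦ 3 x
x^2 ↦ 9 x^2
x^3 ↦ 27 x^3
applying this coordinatewise to f: exp(τθ) f = -(243/4)x^3 - 18x^2 + (3/4)x


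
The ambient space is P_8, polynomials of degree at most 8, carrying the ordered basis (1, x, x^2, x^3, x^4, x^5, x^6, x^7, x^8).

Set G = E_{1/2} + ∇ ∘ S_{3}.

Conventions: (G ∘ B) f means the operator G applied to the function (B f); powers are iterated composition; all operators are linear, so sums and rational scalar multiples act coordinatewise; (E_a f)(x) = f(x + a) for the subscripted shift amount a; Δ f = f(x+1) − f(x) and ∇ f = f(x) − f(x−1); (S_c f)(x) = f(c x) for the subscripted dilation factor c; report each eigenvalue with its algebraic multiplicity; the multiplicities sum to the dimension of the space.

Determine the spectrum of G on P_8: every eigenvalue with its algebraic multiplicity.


λ = 1 (multiplicity 9)

image of 1: 1
image of x: x + 7/2
image of x^2: x^2 + 19x - 35/4
image of x^3: x^3 + (165/2)x^2 - (321/4)x + 217/8
image of x^4: x^4 + 326x^3 - (969/2)x^2 + (649/2)x - 1295/16
image of x^5: x^5 + (2435/2)x^4 - (4855/2)x^3 + (9725/4)x^2 - (19435/16)x + 7777/32
image of x^6: x^6 + 4377x^5 - (43725/4)x^4 + (29165/2)x^3 - (174945/16)x^2 + (69987/16)x - 46655/64
image of x^7: x^7 + (30625/2)x^6 - (183687/4)x^5 + (612395/8)x^4 - (1224685/16)x^3 + (1469685/32)x^2 - (979769/64)x + 279937/128
image of x^8: x^8 + 52492x^7 - 183701x^6 + 367423x^5 - (3674125/8)x^4 + (1469671/4)x^3 - (2939321/16)x^2 + (839809/16)x - 1679615/256
the matrix is upper triangular; its diagonal is (1, 1, 1, 1, 1, 1, 1, 1, 1)
for a triangular matrix the eigenvalues are the diagonal entries, with algebraic multiplicity their repetition count


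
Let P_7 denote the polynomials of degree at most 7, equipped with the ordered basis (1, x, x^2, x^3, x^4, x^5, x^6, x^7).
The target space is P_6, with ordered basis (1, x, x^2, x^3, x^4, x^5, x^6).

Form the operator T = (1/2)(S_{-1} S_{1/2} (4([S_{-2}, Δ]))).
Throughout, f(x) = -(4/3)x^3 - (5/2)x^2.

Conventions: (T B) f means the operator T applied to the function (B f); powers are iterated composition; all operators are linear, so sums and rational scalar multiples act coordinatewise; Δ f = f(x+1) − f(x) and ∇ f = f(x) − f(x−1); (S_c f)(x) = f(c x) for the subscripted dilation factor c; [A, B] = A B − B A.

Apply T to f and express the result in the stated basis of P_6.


the result is g(x) = -24x^2 - 6x - 9

Δ f = -4x^2 - 9x - 23/6
S_{-2} Δ f = -16x^2 + 18x - 23/6
S_{-2} f = (32/3)x^3 - 10x^2
Δ S_{-2} f = 32x^2 + 12x + 2/3
[S_{-2}, Δ] f = -48x^2 + 6x - 9/2
(4([S_{-2}, Δ])) f = -192x^2 + 24x - 18
S_{1/2} (4([S_{-2}, Δ])) f = -48x^2 + 12x - 18
S_{-1} S_{1/2} (4([S_{-2}, Δ])) f = -48x^2 - 12x - 18
((1/2)(S_{-1} S_{1/2} (4([S_{-2}, Δ])))) f = -24x^2 - 6x - 9


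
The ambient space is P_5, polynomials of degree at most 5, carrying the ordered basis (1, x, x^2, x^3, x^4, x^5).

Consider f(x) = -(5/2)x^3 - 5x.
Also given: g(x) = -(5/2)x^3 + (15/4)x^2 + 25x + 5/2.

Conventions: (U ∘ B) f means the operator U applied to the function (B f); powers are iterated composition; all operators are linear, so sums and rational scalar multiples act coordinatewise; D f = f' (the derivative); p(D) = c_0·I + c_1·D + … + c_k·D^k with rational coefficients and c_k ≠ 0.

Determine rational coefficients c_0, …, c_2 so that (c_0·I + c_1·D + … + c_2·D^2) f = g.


c_0 = 1, c_1 = -1/2, c_2 = -2

D^0 f = -(5/2)x^3 - 5x
D^1 f = -(15/2)x^2 - 5
D^2 f = -15x
matching coefficients of g against c_0 f + c_1 Df + … from the top degree down determines the c_i
solution: c_0 = 1, c_1 = -1/2, c_2 = -2


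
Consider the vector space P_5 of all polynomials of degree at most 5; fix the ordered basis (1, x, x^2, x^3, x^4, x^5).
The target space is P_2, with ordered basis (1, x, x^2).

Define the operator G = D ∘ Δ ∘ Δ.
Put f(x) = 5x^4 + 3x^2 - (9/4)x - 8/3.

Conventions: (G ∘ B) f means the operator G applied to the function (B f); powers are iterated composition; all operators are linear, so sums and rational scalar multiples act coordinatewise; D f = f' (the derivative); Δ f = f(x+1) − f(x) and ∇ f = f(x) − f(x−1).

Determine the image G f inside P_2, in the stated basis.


the image equals g(x) = 120x + 120

Δ f = 20x^3 + 30x^2 + 26x + 23/4
Δ Δ f = 60x^2 + 120x + 76
D Δ Δ f = 120x + 120


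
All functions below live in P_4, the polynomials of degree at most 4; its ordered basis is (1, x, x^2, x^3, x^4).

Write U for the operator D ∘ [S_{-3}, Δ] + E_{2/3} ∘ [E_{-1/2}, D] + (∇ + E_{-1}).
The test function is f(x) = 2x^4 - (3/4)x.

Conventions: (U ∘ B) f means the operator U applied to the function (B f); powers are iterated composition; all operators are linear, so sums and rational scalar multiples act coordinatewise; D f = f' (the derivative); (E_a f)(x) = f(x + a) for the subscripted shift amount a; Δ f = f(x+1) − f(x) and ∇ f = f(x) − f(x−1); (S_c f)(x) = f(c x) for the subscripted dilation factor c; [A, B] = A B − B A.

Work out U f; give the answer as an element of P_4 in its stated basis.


Δ f = 8x^3 + 12x^2 + 8x + 5/4
S_{-3} Δ f = -216x^3 + 108x^2 - 24x + 5/4
S_{-3} f = 162x^4 + (9/4)x
Δ S_{-3} f = 648x^3 + 972x^2 + 648x + 657/4
[S_{-3}, Δ] f = -864x^3 - 864x^2 - 672x - 163
D [S_{-3}, Δ] f = -2592x^2 - 1728x - 672
D f = 8x^3 - 3/4
E_{-1/2} D f = 8x^3 - 12x^2 + 6x - 7/4
E_{-1/2} f = 2x^4 - 4x^3 + 3x^2 - (7/4)x + 1/2
D E_{-1/2} f = 8x^3 - 12x^2 + 6x - 7/4
[E_{-1/2}, D] f = 0
E_{2/3} [E_{-1/2}, D] f = 0
∇ f = 8x^3 - 12x^2 + 8x - 11/4
E_{-1} f = 2x^4 - 8x^3 + 12x^2 - (35/4)x + 11/4
(∇ + E_{-1}) f = 2x^4 - (3/4)x
(D ∘ [S_{-3}, Δ] + E_{2/3} ∘ [E_{-1/2}, D] + (∇ + E_{-1})) f = 2x^4 - 2592x^2 - (6915/4)x - 672

g(x) = 2x^4 - 2592x^2 - (6915/4)x - 672


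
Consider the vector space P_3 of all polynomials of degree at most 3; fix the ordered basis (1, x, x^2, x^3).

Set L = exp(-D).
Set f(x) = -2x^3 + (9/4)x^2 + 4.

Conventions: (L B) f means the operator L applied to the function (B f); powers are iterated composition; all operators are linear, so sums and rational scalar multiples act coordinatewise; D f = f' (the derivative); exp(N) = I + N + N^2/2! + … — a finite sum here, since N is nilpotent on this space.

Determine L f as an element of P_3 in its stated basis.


g(x) = -2x^3 + (33/4)x^2 - (21/2)x + 33/4

order-1 term: 6x^2 - (9/2)x
order-2 term: -6x + 9/4
order-3 term: 2
the series for exp(-D) f terminates at order 3
exp(-D) f = -2x^3 + (33/4)x^2 - (21/2)x + 33/4


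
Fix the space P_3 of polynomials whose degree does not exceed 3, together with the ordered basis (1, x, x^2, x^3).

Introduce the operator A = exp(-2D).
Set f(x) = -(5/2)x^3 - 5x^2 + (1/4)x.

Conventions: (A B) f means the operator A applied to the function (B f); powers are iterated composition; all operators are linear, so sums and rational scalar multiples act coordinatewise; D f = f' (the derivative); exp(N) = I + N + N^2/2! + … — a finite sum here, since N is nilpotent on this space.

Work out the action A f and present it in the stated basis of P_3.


the result is g(x) = -(5/2)x^3 + 10x^2 - (39/4)x - 1/2

order-1 term: 15x^2 + 20x - 1/2
order-2 term: -30x - 20
order-3 term: 20
the series for exp(-2D) f terminates at order 3
exp(-2D) f = -(5/2)x^3 + 10x^2 - (39/4)x - 1/2


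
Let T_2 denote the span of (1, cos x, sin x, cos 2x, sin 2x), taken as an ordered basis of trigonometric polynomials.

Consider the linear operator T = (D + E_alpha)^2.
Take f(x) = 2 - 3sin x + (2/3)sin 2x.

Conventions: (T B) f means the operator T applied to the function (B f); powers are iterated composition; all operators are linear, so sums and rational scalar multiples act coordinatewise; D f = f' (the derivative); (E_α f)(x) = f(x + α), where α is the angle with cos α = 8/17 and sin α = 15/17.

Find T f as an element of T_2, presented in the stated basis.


the result is g(x) = 2 - (1536/289)cos x + (2880/289)sin x - (526792/250563)cos 2x - (428802/83521)sin 2x

D f = -3cos x + (4/3)cos 2x
E_alpha f = 2 - (45/17)cos x - (24/17)sin x + (160/289)cos 2x - (322/867)sin 2x
(D + E_alpha) f = 2 - (96/17)cos x - (24/17)sin x + (1636/867)cos 2x - (322/867)sin 2x
D (D + E_alpha) f = -(24/17)cos x + (96/17)sin x - (644/867)cos 2x - (3272/867)sin 2x
E_alpha (D + E_alpha) f = 2 - (1128/289)cos x + (1248/289)sin x - (340676/250563)cos 2x - (340798/250563)sin 2x
(D + E_alpha) (D + E_alpha) f = 2 - (1536/289)cos x + (2880/289)sin x - (526792/250563)cos 2x - (428802/83521)sin 2x


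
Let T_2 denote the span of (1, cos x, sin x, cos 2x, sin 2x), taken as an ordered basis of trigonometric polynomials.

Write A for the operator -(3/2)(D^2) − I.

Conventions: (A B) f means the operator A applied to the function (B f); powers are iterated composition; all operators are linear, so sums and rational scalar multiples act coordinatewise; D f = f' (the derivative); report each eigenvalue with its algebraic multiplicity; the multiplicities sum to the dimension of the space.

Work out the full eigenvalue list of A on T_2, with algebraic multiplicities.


image of 1: -1
image of cos x: (1/2)cos x
image of sin x: (1/2)sin x
image of cos 2x: 5cos 2x
image of sin 2x: 5sin 2x
the matrix is diagonal; its diagonal is (-1, 1/2, 1/2, 5, 5)
for a triangular matrix the eigenvalues are the diagonal entries, with algebraic multiplicity their repetition count

λ = -1 (multiplicity 1), λ = 1/2 (multiplicity 2), λ = 5 (multiplicity 2)


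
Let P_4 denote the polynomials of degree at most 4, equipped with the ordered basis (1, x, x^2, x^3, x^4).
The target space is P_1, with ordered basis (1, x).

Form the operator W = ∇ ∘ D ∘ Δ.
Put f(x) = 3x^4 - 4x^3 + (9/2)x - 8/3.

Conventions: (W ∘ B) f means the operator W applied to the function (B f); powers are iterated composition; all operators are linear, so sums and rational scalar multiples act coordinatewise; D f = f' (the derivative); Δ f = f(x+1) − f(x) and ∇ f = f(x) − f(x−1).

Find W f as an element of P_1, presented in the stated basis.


the result is g(x) = 72x - 24

Δ f = 12x^3 + 6x^2 + 7/2
D Δ f = 36x^2 + 12x
∇ D Δ f = 72x - 24
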